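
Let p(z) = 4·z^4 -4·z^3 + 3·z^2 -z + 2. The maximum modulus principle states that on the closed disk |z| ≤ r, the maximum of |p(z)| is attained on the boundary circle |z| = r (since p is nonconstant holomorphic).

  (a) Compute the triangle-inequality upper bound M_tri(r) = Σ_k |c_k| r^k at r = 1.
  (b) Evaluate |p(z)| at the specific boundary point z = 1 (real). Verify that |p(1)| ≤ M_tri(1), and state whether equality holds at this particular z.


Coefficients: c_0 = 2, c_1 = -1, c_2 = 3, c_3 = -4, c_4 = 4. Radius r = 1.
Part (a). Triangle bound: M_tri(r) = Σ_k |c_k| r^k
  = |2|·1^0 + |-1|·1^1 + |3|·1^2 + |-4|·1^3 + |4|·1^4
  = 2 + 1 + 3 + 4 + 4 = 14.
This bounds M(r) := max_{|z|=r} |p(z)| from above; equality holds iff all terms c_k z^k can be made to align in phase at a single z on |z|=r.
Part (b). At z = 1 (real, on the circle |z| = r):
  p(1) = (2)·1^0 + (-1)·1^1 + (3)·1^2 + (-4)·1^3 + (4)·1^4 = 4.
  |p(1)| = 4.
Check: |p(1)| = 4 ≤ 14 = M_tri(1). ✓ Equality does not hold at z = 1 (the coefficients have mixed signs, so the terms do not all align in phase there).

M_tri(1) = 14; |p(1)| = 4; equality at z=1: no.


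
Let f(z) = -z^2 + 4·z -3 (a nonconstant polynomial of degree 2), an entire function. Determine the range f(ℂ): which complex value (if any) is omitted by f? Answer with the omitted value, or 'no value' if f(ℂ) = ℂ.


Little Picard bounds the complement of f(ℂ) to at most one point.
For every w ∈ ℂ, the equation p(z) − w = 0 is a nonconstant polynomial in z and hence has at least one root by the fundamental theorem of algebra. So p is surjective onto ℂ, omitting no value.

Omitted value: no value.


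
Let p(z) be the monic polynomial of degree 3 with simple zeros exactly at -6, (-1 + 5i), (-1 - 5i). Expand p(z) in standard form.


The polynomial is p(z) = ∏_{α ∈ S} (z − α), where S = {-6, (-1 + 5i), (-1 - 5i)}.
Expanding the product yields: p(z) = z^3 + 8·z^2 + 38·z + 156.
Note conjugate pairs combine to real quadratics: (z − (-1+5i))(z − (-1−5i)) = z² + 2z + 26.
The resulting polynomial has degree 3 and real coefficients as required.

p(z) = z^3 + 8·z^2 + 38·z + 156.


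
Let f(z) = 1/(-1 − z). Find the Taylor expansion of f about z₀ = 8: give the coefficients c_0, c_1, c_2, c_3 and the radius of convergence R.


Let w = z − z₀, so z = z₀ + w.
Then -1 − z = -1 − (z₀ + w) = (-1 − z₀) − w = -9 − w.
f(z) = 1/(-9 − w) = (1/(-9)) · 1/(1 − w/(-9)) = Σ_{n≥0} w^n / (-9)^(n+1).
So c_n = 1/(-9)^(n+1):
  c_0 = 1/(-9)^1 = -1/9.
  c_1 = 1/(-9)^2 = 1/81.
  c_2 = 1/(-9)^3 = -1/729.
  c_3 = 1/(-9)^4 = 1/6561.
The series is valid for |w/d| < 1, i.e. |z − z₀| < |d|.
Radius of convergence: R = |-1 − z₀| = |-9| = 9 (distance from z₀ to the singularity z = -1).

c_0 = -1/9, c_1 = 1/81, c_2 = -1/729, c_3 = 1/6561; R = 9.


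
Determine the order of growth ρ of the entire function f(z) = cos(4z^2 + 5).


Write cos(w) = (e^{iw} ± e^{−iw})/(2 or 2i), so |cos(w)| ≤ e^{|w|}. With w = 4z^2 + 5, |w| ≤ 4r^2 + 5 on |z|=r, giving M(r) ≤ e^{4r^2 + 5} and ρ ≤ 2. For the lower bound, choose z on |z|=r with 4z^2 purely imaginary of modulus 4r^2; then |cos(4z^2 + 5)| grows like e^{4r^2}/2, so ρ ≥ 2. Hence ρ = 2.
Therefore ρ = 2.

Order ρ = 2.


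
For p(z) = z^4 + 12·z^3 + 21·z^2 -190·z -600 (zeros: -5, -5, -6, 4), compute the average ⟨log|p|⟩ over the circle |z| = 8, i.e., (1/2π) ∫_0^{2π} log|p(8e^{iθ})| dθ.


Zeros: -6, -5, -5, 4; r = 8.
Inside |z| < r: -6, -5, -5, 4. Outside (|z| ≥ r): ∅.
p(0) = -600, so log|p(0)| = log(600) = 6.3969.
Apply Jensen: I(r) = log|p(0)| + Σ_k log(r/|z_k|), summed over zeros inside |z| < r.
  log(r/|z_k|) for z_k = -5: log(8/5) = 0.4700
  log(r/|z_k|) for z_k = -5: log(8/5) = 0.4700
  log(r/|z_k|) for z_k = -6: log(8/6) = 0.2877
  log(r/|z_k|) for z_k = 4: log(8/4) = 0.6931
Sum over inside zeros: 1.9208.
I(r) = log|p(0)| + (inside sum) = 6.3969 + 1.9208 = 8.3178.
Closed form (all zeros inside, monic): I(r) = n·log(r) = 4·log(8) = 8.3178. ✓

I(r) ≈ 8.3178.


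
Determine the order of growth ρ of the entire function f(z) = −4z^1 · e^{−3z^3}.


M(r) = max_{|z|=r} |-4|·|z|^1·|e^{−3z^3}| = 4·r^1 · e^{3r^3} (the factors attain their maxima compatibly on |z|=r). Then log M(r) = log 4 + 1·log r + 3r^3, dominated by the last term, so log log M(r) ~ 3·log r. The polynomial factor -4z^1 contributes only a log r term and does not affect the order. ρ = 3.
Therefore ρ = 3.

Order ρ = 3.


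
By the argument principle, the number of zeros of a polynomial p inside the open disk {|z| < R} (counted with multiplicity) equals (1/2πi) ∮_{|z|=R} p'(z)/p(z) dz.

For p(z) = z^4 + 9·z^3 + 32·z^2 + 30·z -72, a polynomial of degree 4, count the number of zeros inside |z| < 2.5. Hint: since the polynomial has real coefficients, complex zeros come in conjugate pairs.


The zeros of p are: -4, 1, (-3 + 3i), (-3 - 3i).
Their magnitudes are: 4, 1, 4.243, 4.243.
Zeros with |z| < R = 2.5: 1.
Count = 1.
By the argument principle, (1/2πi) ∮_{|z|=R} p'(z)/p(z) dz equals exactly this count.

Number of zeros inside |z| < 2.5: 1.


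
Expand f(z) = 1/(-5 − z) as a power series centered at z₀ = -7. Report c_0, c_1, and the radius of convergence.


Let w = z − z₀, so z = z₀ + w.
Then -5 − z = -5 − (z₀ + w) = (-5 − z₀) − w = 2 − w.
f(z) = 1/(2 − w) = (1/(2)) · 1/(1 − w/(2)) = Σ_{n≥0} w^n / (2)^(n+1).
So c_n = 1/(2)^(n+1):
  c_0 = 1/(2)^1 = 1/2.
  c_1 = 1/(2)^2 = 1/4.
The series is valid for |w/d| < 1, i.e. |z − z₀| < |d|.
Radius of convergence: R = |-5 − z₀| = |2| = 2 (distance from z₀ to the singularity z = -5).

c_0 = 1/2, c_1 = 1/4; R = 2.


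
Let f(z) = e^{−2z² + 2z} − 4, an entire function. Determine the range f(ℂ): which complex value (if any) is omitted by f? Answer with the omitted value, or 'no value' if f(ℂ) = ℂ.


Little Picard bounds the complement of f(ℂ) to at most one point.
The exponent g(z) = −2z² + 2z is a nonconstant polynomial, hence surjective onto ℂ. So e^{g(z)} takes every value in {e^w : w ∈ ℂ} = ℂ ∖ {0}. Adding -4 shifts the range to ℂ ∖ {-4}. f omits exactly -4.

Omitted value: -4.


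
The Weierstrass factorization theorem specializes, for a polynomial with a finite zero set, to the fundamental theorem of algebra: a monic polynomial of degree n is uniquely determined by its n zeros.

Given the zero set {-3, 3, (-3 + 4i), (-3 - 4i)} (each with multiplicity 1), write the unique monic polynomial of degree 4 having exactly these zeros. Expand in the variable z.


The polynomial is p(z) = ∏_{α ∈ S} (z − α), where S = {-3, 3, (-3 + 4i), (-3 - 4i)}.
Expanding the product yields: p(z) = z^4 + 6·z^3 + 16·z^2 -54·z -225.
Note conjugate pairs combine to real quadratics: (z − (-3+4i))(z − (-3−4i)) = z² + 6z + 25.
The resulting polynomial has degree 4 and real coefficients as required.

p(z) = z^4 + 6·z^3 + 16·z^2 -54·z -225.


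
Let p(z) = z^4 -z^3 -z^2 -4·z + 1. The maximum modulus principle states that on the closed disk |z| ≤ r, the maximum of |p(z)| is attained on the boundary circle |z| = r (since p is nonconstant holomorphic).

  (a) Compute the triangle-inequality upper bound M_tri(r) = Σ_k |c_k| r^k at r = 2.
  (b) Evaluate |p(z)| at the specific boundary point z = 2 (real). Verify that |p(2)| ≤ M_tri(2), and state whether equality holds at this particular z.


Coefficients: c_0 = 1, c_1 = -4, c_2 = -1, c_3 = -1, c_4 = 1. Radius r = 2.
Part (a). Triangle bound: M_tri(r) = Σ_k |c_k| r^k
  = |1|·2^0 + |-4|·2^1 + |-1|·2^2 + |-1|·2^3 + |1|·2^4
  = 1 + 8 + 4 + 8 + 16 = 37.
This bounds M(r) := max_{|z|=r} |p(z)| from above; equality holds iff all terms c_k z^k can be made to align in phase at a single z on |z|=r.
Part (b). At z = 2 (real, on the circle |z| = r):
  p(2) = (1)·2^0 + (-4)·2^1 + (-1)·2^2 + (-1)·2^3 + (1)·2^4 = -3.
  |p(2)| = 3.
Check: |p(2)| = 3 ≤ 37 = M_tri(2). ✓ Equality does not hold at z = 2 (the coefficients have mixed signs, so the terms do not all align in phase there).

M_tri(2) = 37; |p(2)| = 3; equality at z=2: no.


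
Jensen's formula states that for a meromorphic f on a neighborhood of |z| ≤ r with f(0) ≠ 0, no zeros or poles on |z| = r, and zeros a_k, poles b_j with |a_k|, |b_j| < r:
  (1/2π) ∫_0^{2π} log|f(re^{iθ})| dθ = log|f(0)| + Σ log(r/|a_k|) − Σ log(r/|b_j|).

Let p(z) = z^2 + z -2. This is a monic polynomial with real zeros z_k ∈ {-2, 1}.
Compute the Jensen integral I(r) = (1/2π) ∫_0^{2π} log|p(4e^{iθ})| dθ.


Zeros: -2, 1; r = 4.
Inside |z| < r: -2, 1. Outside (|z| ≥ r): ∅.
p(0) = -2, so log|p(0)| = log(2) = 0.6931.
Apply Jensen: I(r) = log|p(0)| + Σ_k log(r/|z_k|), summed over zeros inside |z| < r.
  log(r/|z_k|) for z_k = -2: log(4/2) = 0.6931
  log(r/|z_k|) for z_k = 1: log(4/1) = 1.3863
Sum over inside zeros: 2.0794.
I(r) = log|p(0)| + (inside sum) = 0.6931 + 2.0794 = 2.7726.
Closed form (all zeros inside, monic): I(r) = n·log(r) = 2·log(4) = 2.7726. ✓

I(r) ≈ 2.7726.


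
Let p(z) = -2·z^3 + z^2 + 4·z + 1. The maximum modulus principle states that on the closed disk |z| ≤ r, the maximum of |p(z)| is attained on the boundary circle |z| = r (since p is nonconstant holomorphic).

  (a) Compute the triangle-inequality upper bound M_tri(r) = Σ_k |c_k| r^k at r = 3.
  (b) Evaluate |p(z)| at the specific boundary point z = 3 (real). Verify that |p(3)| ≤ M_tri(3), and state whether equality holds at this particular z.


Coefficients: c_0 = 1, c_1 = 4, c_2 = 1, c_3 = -2. Radius r = 3.
Part (a). Triangle bound: M_tri(r) = Σ_k |c_k| r^k
  = |1|·3^0 + |4|·3^1 + |1|·3^2 + |-2|·3^3
  = 1 + 12 + 9 + 54 = 76.
This bounds M(r) := max_{|z|=r} |p(z)| from above; equality holds iff all terms c_k z^k can be made to align in phase at a single z on |z|=r.
Part (b). At z = 3 (real, on the circle |z| = r):
  p(3) = (1)·3^0 + (4)·3^1 + (1)·3^2 + (-2)·3^3 = -32.
  |p(3)| = 32.
Check: |p(3)| = 32 ≤ 76 = M_tri(3). ✓ Equality does not hold at z = 3 (the coefficients have mixed signs, so the terms do not all align in phase there).

M_tri(3) = 76; |p(3)| = 32; equality at z=3: no.


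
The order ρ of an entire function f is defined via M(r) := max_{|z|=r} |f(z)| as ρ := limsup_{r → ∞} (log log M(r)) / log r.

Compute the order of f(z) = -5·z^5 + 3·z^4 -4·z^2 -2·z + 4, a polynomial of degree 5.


|f(z)| ≤ Σ|c_k|·r^k = O(r^5) as r → ∞. Polynomial growth is O(e^{r^ε}) for every ε > 0 (since r^5/e^{r^ε} → 0), so ρ ≤ ε for all ε > 0, i.e. ρ = 0. Every nonconstant polynomial has order 0.
Therefore ρ = 0.

Order ρ = 0.


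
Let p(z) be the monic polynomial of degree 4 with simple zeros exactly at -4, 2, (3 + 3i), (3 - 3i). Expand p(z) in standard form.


The polynomial is p(z) = ∏_{α ∈ S} (z − α), where S = {-4, 2, (3 + 3i), (3 - 3i)}.
Expanding the product yields: p(z) = z^4 -4·z^3 -2·z^2 + 84·z -144.
Note conjugate pairs combine to real quadratics: (z − (3+3i))(z − (3−3i)) = z² − 6z + 18.
The resulting polynomial has degree 4 and real coefficients as required.

p(z) = z^4 -4·z^3 -2·z^2 + 84·z -144.


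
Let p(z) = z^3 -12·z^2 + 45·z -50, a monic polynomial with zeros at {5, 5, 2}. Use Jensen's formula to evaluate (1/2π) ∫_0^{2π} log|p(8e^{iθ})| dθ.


Zeros: 2, 5, 5; r = 8.
Inside |z| < r: 2, 5, 5. Outside (|z| ≥ r): ∅.
p(0) = -50, so log|p(0)| = log(50) = 3.9120.
Apply Jensen: I(r) = log|p(0)| + Σ_k log(r/|z_k|), summed over zeros inside |z| < r.
  log(r/|z_k|) for z_k = 5: log(8/5) = 0.4700
  log(r/|z_k|) for z_k = 5: log(8/5) = 0.4700
  log(r/|z_k|) for z_k = 2: log(8/2) = 1.3863
Sum over inside zeros: 2.3263.
I(r) = log|p(0)| + (inside sum) = 3.9120 + 2.3263 = 6.2383.
Closed form (all zeros inside, monic): I(r) = n·log(r) = 3·log(8) = 6.2383. ✓

I(r) ≈ 6.2383.


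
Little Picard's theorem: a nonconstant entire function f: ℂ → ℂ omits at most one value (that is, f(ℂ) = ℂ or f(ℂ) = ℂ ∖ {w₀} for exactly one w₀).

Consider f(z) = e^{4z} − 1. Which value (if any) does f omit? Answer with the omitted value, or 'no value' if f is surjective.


Little Picard bounds the complement of f(ℂ) to at most one point.
e^{4z} is never zero on ℂ, so 1·e^{4z} takes every value in ℂ ∖ {0}. Adding -1 shifts the range to ℂ ∖ {-1}. Thus f omits exactly the value -1.

Omitted value: -1.


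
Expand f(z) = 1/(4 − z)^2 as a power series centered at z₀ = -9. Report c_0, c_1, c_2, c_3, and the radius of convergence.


Let w = z − z₀, so z = z₀ + w.
Then 4 − z = 4 − (z₀ + w) = (4 − z₀) − w = 13 − w.
f(z) = 1/(13 − w)^2 = (1/(13)^2) · (1 − w/(13))^{−2}.
By the binomial series (1−u)^{−2} = Σ_{n≥0} C(n+1, 1) u^n for |u|<1, with u = w/(13):
  c_n = C(n+1, 1) / (13)^(n+2).
  c_0 = 1/(13)^2 = 1/169.
  c_1 = 2/(13)^3 = 2/2197.
  c_2 = 3/(13)^4 = 3/28561.
  c_3 = 4/(13)^5 = 4/371293.
The series is valid for |w/d| < 1, i.e. |z − z₀| < |d|.
Radius of convergence: R = |4 − z₀| = |13| = 13 (distance from z₀ to the singularity z = 4).

c_0 = 1/169, c_1 = 2/2197, c_2 = 3/28561, c_3 = 4/371293; R = 13.


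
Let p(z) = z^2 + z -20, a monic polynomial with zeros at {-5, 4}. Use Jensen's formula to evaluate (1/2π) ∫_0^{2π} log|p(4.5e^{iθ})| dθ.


Zeros: -5, 4; r = 4.5.
Inside |z| < r: 4. Outside (|z| ≥ r): -5.
p(0) = -20, so log|p(0)| = log(20) = 2.9957.
Apply Jensen: I(r) = log|p(0)| + Σ_k log(r/|z_k|), summed over zeros inside |z| < r.
  log(r/|z_k|) for z_k = 4: log(4.5/4) = 0.1178
  Outside zeros (-5) contribute nothing to the Jensen sum.
Sum over inside zeros: 0.1178.
I(r) = log|p(0)| + (inside sum) = 2.9957 + 0.1178 = 3.1135.
Note: since some zeros are outside |z| ≤ r, the simplified n·log(r) form does NOT apply — only the inside zeros contribute.

I(r) ≈ 3.1135.


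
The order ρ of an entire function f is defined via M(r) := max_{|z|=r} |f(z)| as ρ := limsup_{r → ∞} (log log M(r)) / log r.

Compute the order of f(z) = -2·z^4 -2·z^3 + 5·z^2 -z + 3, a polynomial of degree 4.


|f(z)| ≤ Σ|c_k|·r^k = O(r^4) as r → ∞. Polynomial growth is O(e^{r^ε}) for every ε > 0 (since r^4/e^{r^ε} → 0), so ρ ≤ ε for all ε > 0, i.e. ρ = 0. Every nonconstant polynomial has order 0.
Therefore ρ = 0.

Order ρ = 0.


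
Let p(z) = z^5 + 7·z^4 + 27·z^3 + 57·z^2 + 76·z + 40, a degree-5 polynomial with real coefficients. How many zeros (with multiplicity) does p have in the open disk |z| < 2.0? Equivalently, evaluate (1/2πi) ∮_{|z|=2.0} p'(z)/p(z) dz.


The zeros of p are: -1, (-1 + 2i), (-1 - 2i), (-2 + 2i), (-2 - 2i).
Their magnitudes are: 1, 2.236, 2.236, 2.828, 2.828.
Zeros with |z| < R = 2.0: -1.
Count = 1.
By the argument principle, (1/2πi) ∮_{|z|=R} p'(z)/p(z) dz equals exactly this count.

Number of zeros inside |z| < 2.0: 1.


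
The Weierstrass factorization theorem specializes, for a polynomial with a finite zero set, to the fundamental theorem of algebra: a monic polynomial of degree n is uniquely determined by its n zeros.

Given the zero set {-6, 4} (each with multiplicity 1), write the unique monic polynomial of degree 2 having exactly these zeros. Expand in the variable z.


The polynomial is p(z) = ∏_{α ∈ S} (z − α), where S = {-6, 4}.
Expanding the product yields: p(z) = z^2 + 2·z -24.
The resulting polynomial has degree 2 and real coefficients as required.

p(z) = z^2 + 2·z -24.


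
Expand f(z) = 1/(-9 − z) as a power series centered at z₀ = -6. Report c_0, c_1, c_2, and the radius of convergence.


Let w = z − z₀, so z = z₀ + w.
Then -9 − z = -9 − (z₀ + w) = (-9 − z₀) − w = -3 − w.
f(z) = 1/(-3 − w) = (1/(-3)) · 1/(1 − w/(-3)) = Σ_{n≥0} w^n / (-3)^(n+1).
So c_n = 1/(-3)^(n+1):
  c_0 = 1/(-3)^1 = -1/3.
  c_1 = 1/(-3)^2 = 1/9.
  c_2 = 1/(-3)^3 = -1/27.
The series is valid for |w/d| < 1, i.e. |z − z₀| < |d|.
Radius of convergence: R = |-9 − z₀| = |-3| = 3 (distance from z₀ to the singularity z = -9).

c_0 = -1/3, c_1 = 1/9, c_2 = -1/27; R = 3.


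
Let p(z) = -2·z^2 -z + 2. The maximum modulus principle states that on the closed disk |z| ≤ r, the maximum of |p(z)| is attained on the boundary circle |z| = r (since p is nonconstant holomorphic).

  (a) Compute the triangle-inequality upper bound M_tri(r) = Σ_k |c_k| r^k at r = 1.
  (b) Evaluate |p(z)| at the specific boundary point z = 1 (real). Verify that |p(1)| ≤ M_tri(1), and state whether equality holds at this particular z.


Coefficients: c_0 = 2, c_1 = -1, c_2 = -2. Radius r = 1.
Part (a). Triangle bound: M_tri(r) = Σ_k |c_k| r^k
  = |2|·1^0 + |-1|·1^1 + |-2|·1^2
  = 2 + 1 + 2 = 5.
This bounds M(r) := max_{|z|=r} |p(z)| from above; equality holds iff all terms c_k z^k can be made to align in phase at a single z on |z|=r.
Part (b). At z = 1 (real, on the circle |z| = r):
  p(1) = (2)·1^0 + (-1)·1^1 + (-2)·1^2 = -1.
  |p(1)| = 1.
Check: |p(1)| = 1 ≤ 5 = M_tri(1). ✓ Equality does not hold at z = 1 (the coefficients have mixed signs, so the terms do not all align in phase there).

M_tri(1) = 5; |p(1)| = 1; equality at z=1: no.


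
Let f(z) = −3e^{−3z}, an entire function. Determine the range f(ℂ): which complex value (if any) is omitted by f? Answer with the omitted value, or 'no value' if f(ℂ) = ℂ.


Little Picard bounds the complement of f(ℂ) to at most one point.
e^{−3z} is never zero on ℂ, so -3·e^{−3z} takes every value in ℂ ∖ {0}. Adding 0 shifts the range to ℂ ∖ {0}. Thus f omits exactly the value 0.

Omitted value: 0.


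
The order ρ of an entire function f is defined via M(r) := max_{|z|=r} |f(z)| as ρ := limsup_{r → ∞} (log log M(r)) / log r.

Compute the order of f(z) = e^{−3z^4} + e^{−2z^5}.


Each summand is entire of order 4 and 5 respectively (as in the single-exponential case). The order of a sum is at most the max of the orders, so ρ ≤ 5. For the lower bound: on |z|=r choose arg z so that -2z^5 is real positive; then |e^{-2z^5}| = e^{2r^5} while |e^{-3z^4}| ≤ e^{3r^4} = o(e^{2r^5}). So |f| ≥ e^{2r^5}(1 − o(1)) and ρ ≥ 5. Hence ρ = max(4, 5) = 5.
Therefore ρ = 5.

Order ρ = 5.


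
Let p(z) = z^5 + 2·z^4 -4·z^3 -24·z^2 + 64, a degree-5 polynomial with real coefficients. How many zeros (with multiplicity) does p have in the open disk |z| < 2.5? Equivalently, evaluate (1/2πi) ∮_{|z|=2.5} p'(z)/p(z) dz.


The zeros of p are: 2, (-2 + 2i), (-2 - 2i), -2, 2.
Their magnitudes are: 2, 2.828, 2.828, 2, 2.
Zeros with |z| < R = 2.5: 2, -2, 2.
Count = 3.
By the argument principle, (1/2πi) ∮_{|z|=R} p'(z)/p(z) dz equals exactly this count.

Number of zeros inside |z| < 2.5: 3.


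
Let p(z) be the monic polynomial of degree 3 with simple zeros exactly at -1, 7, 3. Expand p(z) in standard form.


The polynomial is p(z) = ∏_{α ∈ S} (z − α), where S = {-1, 7, 3}.
Expanding the product yields: p(z) = z^3 -9·z^2 + 11·z + 21.
The resulting polynomial has degree 3 and real coefficients as required.

p(z) = z^3 -9·z^2 + 11·z + 21.


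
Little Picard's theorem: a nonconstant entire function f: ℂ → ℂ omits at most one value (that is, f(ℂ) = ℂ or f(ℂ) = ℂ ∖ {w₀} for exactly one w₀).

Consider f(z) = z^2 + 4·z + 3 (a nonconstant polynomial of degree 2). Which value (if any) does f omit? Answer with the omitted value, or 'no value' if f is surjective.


Little Picard bounds the complement of f(ℂ) to at most one point.
For every w ∈ ℂ, the equation p(z) − w = 0 is a nonconstant polynomial in z and hence has at least one root by the fundamental theorem of algebra. So p is surjective onto ℂ, omitting no value.

Omitted value: no value.


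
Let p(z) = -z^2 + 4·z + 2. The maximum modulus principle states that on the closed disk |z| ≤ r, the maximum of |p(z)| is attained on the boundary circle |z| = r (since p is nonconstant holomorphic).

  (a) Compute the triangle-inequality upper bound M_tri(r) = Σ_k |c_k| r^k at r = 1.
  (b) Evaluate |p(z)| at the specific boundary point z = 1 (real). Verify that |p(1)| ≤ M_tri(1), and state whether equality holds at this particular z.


Coefficients: c_0 = 2, c_1 = 4, c_2 = -1. Radius r = 1.
Part (a). Triangle bound: M_tri(r) = Σ_k |c_k| r^k
  = |2|·1^0 + |4|·1^1 + |-1|·1^2
  = 2 + 4 + 1 = 7.
This bounds M(r) := max_{|z|=r} |p(z)| from above; equality holds iff all terms c_k z^k can be made to align in phase at a single z on |z|=r.
Part (b). At z = 1 (real, on the circle |z| = r):
  p(1) = (2)·1^0 + (4)·1^1 + (-1)·1^2 = 5.
  |p(1)| = 5.
Check: |p(1)| = 5 ≤ 7 = M_tri(1). ✓ Equality does not hold at z = 1 (the coefficients have mixed signs, so the terms do not all align in phase there).

M_tri(1) = 7; |p(1)| = 5; equality at z=1: no.


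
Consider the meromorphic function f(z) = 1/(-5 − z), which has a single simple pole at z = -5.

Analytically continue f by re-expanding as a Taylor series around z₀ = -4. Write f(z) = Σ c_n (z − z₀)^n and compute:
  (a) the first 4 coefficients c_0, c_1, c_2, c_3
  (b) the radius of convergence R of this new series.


Let w = z − z₀, so z = z₀ + w.
Then -5 − z = -5 − (z₀ + w) = (-5 − z₀) − w = -1 − w.
f(z) = 1/(-1 − w) = (1/(-1)) · 1/(1 − w/(-1)) = Σ_{n≥0} w^n / (-1)^(n+1).
So c_n = 1/(-1)^(n+1):
  c_0 = 1/(-1)^1 = -1.
  c_1 = 1/(-1)^2 = 1.
  c_2 = 1/(-1)^3 = -1.
  c_3 = 1/(-1)^4 = 1.
The series is valid for |w/d| < 1, i.e. |z − z₀| < |d|.
Radius of convergence: R = |-5 − z₀| = |-1| = 1 (distance from z₀ to the singularity z = -5).

c_0 = -1, c_1 = 1, c_2 = -1, c_3 = 1; R = 1.


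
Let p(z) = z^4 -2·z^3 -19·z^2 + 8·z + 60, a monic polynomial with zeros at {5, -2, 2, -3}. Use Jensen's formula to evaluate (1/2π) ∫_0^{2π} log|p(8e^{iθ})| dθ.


Zeros: -3, -2, 2, 5; r = 8.
Inside |z| < r: -3, -2, 2, 5. Outside (|z| ≥ r): ∅.
p(0) = 60, so log|p(0)| = log(60) = 4.0943.
Apply Jensen: I(r) = log|p(0)| + Σ_k log(r/|z_k|), summed over zeros inside |z| < r.
  log(r/|z_k|) for z_k = 5: log(8/5) = 0.4700
  log(r/|z_k|) for z_k = -2: log(8/2) = 1.3863
  log(r/|z_k|) for z_k = 2: log(8/2) = 1.3863
  log(r/|z_k|) for z_k = -3: log(8/3) = 0.9808
Sum over inside zeros: 4.2234.
I(r) = log|p(0)| + (inside sum) = 4.0943 + 4.2234 = 8.3178.
Closed form (all zeros inside, monic): I(r) = n·log(r) = 4·log(8) = 8.3178. ✓

I(r) ≈ 8.3178.


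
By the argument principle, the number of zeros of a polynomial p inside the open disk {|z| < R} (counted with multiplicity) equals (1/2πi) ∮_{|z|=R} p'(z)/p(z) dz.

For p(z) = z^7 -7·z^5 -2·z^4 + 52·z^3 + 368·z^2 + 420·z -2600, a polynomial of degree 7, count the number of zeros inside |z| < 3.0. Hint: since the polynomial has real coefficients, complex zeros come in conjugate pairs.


The zeros of p are: (3 + 2i), (3 - 2i), 2, (-3 + 1i), (-3 - 1i), (-1 + 3i), (-1 - 3i).
Their magnitudes are: 3.606, 3.606, 2, 3.162, 3.162, 3.162, 3.162.
Zeros with |z| < R = 3.0: 2.
Count = 1.
By the argument principle, (1/2πi) ∮_{|z|=R} p'(z)/p(z) dz equals exactly this count.

Number of zeros inside |z| < 3.0: 1.


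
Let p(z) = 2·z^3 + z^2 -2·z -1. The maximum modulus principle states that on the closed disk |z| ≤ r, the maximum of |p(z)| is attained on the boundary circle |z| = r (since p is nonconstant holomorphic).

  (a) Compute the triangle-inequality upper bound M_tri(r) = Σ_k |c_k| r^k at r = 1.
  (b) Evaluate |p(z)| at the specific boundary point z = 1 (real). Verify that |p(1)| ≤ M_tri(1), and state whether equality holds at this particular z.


Coefficients: c_0 = -1, c_1 = -2, c_2 = 1, c_3 = 2. Radius r = 1.
Part (a). Triangle bound: M_tri(r) = Σ_k |c_k| r^k
  = |-1|·1^0 + |-2|·1^1 + |1|·1^2 + |2|·1^3
  = 1 + 2 + 1 + 2 = 6.
This bounds M(r) := max_{|z|=r} |p(z)| from above; equality holds iff all terms c_k z^k can be made to align in phase at a single z on |z|=r.
Part (b). At z = 1 (real, on the circle |z| = r):
  p(1) = (-1)·1^0 + (-2)·1^1 + (1)·1^2 + (2)·1^3 = 0.
  |p(1)| = 0.
Check: |p(1)| = 0 ≤ 6 = M_tri(1). ✓ Equality does not hold at z = 1 (the coefficients have mixed signs, so the terms do not all align in phase there).

M_tri(1) = 6; |p(1)| = 0; equality at z=1: no.


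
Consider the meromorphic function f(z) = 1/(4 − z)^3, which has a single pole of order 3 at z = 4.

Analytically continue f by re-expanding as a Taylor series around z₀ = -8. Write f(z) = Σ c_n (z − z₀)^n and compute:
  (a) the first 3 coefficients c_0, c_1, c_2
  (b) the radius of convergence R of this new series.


Let w = z − z₀, so z = z₀ + w.
Then 4 − z = 4 − (z₀ + w) = (4 − z₀) − w = 12 − w.
f(z) = 1/(12 − w)^3 = (1/(12)^3) · (1 − w/(12))^{−3}.
By the binomial series (1−u)^{−3} = Σ_{n≥0} C(n+2, 2) u^n for |u|<1, with u = w/(12):
  c_n = C(n+2, 2) / (12)^(n+3).
  c_0 = 1/(12)^3 = 1/1728.
  c_1 = 3/(12)^4 = 1/6912.
  c_2 = 6/(12)^5 = 1/41472.
The series is valid for |w/d| < 1, i.e. |z − z₀| < |d|.
Radius of convergence: R = |4 − z₀| = |12| = 12 (distance from z₀ to the singularity z = 4).

c_0 = 1/1728, c_1 = 1/6912, c_2 = 1/41472; R = 12.


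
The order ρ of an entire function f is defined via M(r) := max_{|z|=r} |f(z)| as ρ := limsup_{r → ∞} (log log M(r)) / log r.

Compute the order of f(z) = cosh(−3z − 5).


cosh(w) is a linear combination of e^{iw} and e^{−iw} (or e^w, e^{−w} in the hyperbolic case), so |cosh(w)| ≤ e^{|w|}. With w = −3z − 5, |w| ≤ 3|z| + 5 = 3r + 5 on |z| = r, giving M(r) ≤ e^{3r + 5}, so ρ ≤ 1. On a suitable ray (z = it for sin/cos; z = t for sinh/cosh, t real → ∞), |cosh(−3z − 5)| grows like e^{3|t|}/2, so ρ ≥ 1. Hence ρ = 1.
Therefore ρ = 1.

Order ρ = 1.


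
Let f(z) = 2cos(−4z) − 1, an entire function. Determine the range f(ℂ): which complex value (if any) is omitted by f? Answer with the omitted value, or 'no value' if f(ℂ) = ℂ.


Little Picard bounds the complement of f(ℂ) to at most one point.
cos is entire and surjective onto ℂ: for every w ∈ ℂ, cos(ζ) = w has a solution ζ ∈ ℂ (e.g., via the complex inverse arccos). With ζ = −4z this gives z = ζ/(-4). Then 2·cos(−4z) takes every value in 2·ℂ = ℂ, and adding -1 is a bijection of ℂ. So f is surjective and omits no value. (Note: only on the real line is cos bounded by [−1, 1].)

Omitted value: no value.


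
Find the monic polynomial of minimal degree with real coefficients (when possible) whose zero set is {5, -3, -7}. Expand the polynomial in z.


The polynomial is p(z) = ∏_{α ∈ S} (z − α), where S = {5, -3, -7}.
Expanding the product yields: p(z) = z^3 + 5·z^2 -29·z -105.
The resulting polynomial has degree 3 and real coefficients as required.

p(z) = z^3 + 5·z^2 -29·z -105.


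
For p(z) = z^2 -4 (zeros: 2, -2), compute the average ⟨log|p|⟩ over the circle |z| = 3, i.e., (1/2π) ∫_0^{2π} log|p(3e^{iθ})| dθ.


Zeros: -2, 2; r = 3.
Inside |z| < r: -2, 2. Outside (|z| ≥ r): ∅.
p(0) = -4, so log|p(0)| = log(4) = 1.3863.
Apply Jensen: I(r) = log|p(0)| + Σ_k log(r/|z_k|), summed over zeros inside |z| < r.
  log(r/|z_k|) for z_k = 2: log(3/2) = 0.4055
  log(r/|z_k|) for z_k = -2: log(3/2) = 0.4055
Sum over inside zeros: 0.8109.
I(r) = log|p(0)| + (inside sum) = 1.3863 + 0.8109 = 2.1972.
Closed form (all zeros inside, monic): I(r) = n·log(r) = 2·log(3) = 2.1972. ✓

I(r) ≈ 2.1972.


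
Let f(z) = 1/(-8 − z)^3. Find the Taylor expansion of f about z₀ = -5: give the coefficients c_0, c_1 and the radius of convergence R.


Let w = z − z₀, so z = z₀ + w.
Then -8 − z = -8 − (z₀ + w) = (-8 − z₀) − w = -3 − w.
f(z) = 1/(-3 − w)^3 = (1/(-3)^3) · (1 − w/(-3))^{−3}.
By the binomial series (1−u)^{−3} = Σ_{n≥0} C(n+2, 2) u^n for |u|<1, with u = w/(-3):
  c_n = C(n+2, 2) / (-3)^(n+3).
  c_0 = 1/(-3)^3 = -1/27.
  c_1 = 3/(-3)^4 = 1/27.
The series is valid for |w/d| < 1, i.e. |z − z₀| < |d|.
Radius of convergence: R = |-8 − z₀| = |-3| = 3 (distance from z₀ to the singularity z = -8).

c_0 = -1/27, c_1 = 1/27; R = 3.


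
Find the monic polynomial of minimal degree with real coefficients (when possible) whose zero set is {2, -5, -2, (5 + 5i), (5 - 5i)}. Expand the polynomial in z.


The polynomial is p(z) = ∏_{α ∈ S} (z − α), where S = {2, -5, -2, (5 + 5i), (5 - 5i)}.
Expanding the product yields: p(z) = z^5 -5·z^4 -4·z^3 + 270·z^2 -1000.
Note conjugate pairs combine to real quadratics: (z − (5+5i))(z − (5−5i)) = z² − 10z + 50.
The resulting polynomial has degree 5 and real coefficients as required.

p(z) = z^5 -5·z^4 -4·z^3 + 270·z^2 -1000.


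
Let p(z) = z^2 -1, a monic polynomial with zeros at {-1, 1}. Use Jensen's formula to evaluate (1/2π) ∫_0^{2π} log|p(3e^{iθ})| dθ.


Zeros: -1, 1; r = 3.
Inside |z| < r: -1, 1. Outside (|z| ≥ r): ∅.
p(0) = -1, so log|p(0)| = log(1) = 0.0000.
Apply Jensen: I(r) = log|p(0)| + Σ_k log(r/|z_k|), summed over zeros inside |z| < r.
  log(r/|z_k|) for z_k = -1: log(3/1) = 1.0986
  log(r/|z_k|) for z_k = 1: log(3/1) = 1.0986
Sum over inside zeros: 2.1972.
I(r) = log|p(0)| + (inside sum) = 0.0000 + 2.1972 = 2.1972.
Closed form (all zeros inside, monic): I(r) = n·log(r) = 2·log(3) = 2.1972. ✓

I(r) ≈ 2.1972.


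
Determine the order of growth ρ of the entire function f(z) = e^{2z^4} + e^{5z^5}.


Each summand is entire of order 4 and 5 respectively (as in the single-exponential case). The order of a sum is at most the max of the orders, so ρ ≤ 5. For the lower bound: on |z|=r choose arg z so that 5z^5 is real positive; then |e^{5z^5}| = e^{5r^5} while |e^{2z^4}| ≤ e^{2r^4} = o(e^{5r^5}). So |f| ≥ e^{5r^5}(1 − o(1)) and ρ ≥ 5. Hence ρ = max(4, 5) = 5.
Therefore ρ = 5.

Order ρ = 5.


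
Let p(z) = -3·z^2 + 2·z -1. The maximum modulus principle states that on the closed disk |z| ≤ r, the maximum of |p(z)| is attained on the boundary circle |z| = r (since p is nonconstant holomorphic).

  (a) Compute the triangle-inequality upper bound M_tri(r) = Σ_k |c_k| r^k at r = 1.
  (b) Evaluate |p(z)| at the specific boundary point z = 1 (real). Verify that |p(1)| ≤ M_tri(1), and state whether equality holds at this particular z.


Coefficients: c_0 = -1, c_1 = 2, c_2 = -3. Radius r = 1.
Part (a). Triangle bound: M_tri(r) = Σ_k |c_k| r^k
  = |-1|·1^0 + |2|·1^1 + |-3|·1^2
  = 1 + 2 + 3 = 6.
This bounds M(r) := max_{|z|=r} |p(z)| from above; equality holds iff all terms c_k z^k can be made to align in phase at a single z on |z|=r.
Part (b). At z = 1 (real, on the circle |z| = r):
  p(1) = (-1)·1^0 + (2)·1^1 + (-3)·1^2 = -2.
  |p(1)| = 2.
Check: |p(1)| = 2 ≤ 6 = M_tri(1). ✓ Equality does not hold at z = 1 (the coefficients have mixed signs, so the terms do not all align in phase there).

M_tri(1) = 6; |p(1)| = 2; equality at z=1: no.


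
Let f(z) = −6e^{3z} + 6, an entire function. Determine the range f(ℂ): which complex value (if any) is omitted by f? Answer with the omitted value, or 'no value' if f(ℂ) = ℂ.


Little Picard bounds the complement of f(ℂ) to at most one point.
e^{3z} is never zero on ℂ, so -6·e^{3z} takes every value in ℂ ∖ {0}. Adding 6 shifts the range to ℂ ∖ {6}. Thus f omits exactly the value 6.

Omitted value: 6.


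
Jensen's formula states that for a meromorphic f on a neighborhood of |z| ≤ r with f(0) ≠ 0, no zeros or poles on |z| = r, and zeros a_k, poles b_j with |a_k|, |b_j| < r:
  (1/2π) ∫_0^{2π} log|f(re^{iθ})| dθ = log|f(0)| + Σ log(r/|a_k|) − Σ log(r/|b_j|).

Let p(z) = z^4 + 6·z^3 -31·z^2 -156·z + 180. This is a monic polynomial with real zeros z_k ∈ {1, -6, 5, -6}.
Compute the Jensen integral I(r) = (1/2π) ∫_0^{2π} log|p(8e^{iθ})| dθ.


Zeros: -6, -6, 1, 5; r = 8.
Inside |z| < r: -6, -6, 1, 5. Outside (|z| ≥ r): ∅.
p(0) = 180, so log|p(0)| = log(180) = 5.1930.
Apply Jensen: I(r) = log|p(0)| + Σ_k log(r/|z_k|), summed over zeros inside |z| < r.
  log(r/|z_k|) for z_k = 1: log(8/1) = 2.0794
  log(r/|z_k|) for z_k = -6: log(8/6) = 0.2877
  log(r/|z_k|) for z_k = 5: log(8/5) = 0.4700
  log(r/|z_k|) for z_k = -6: log(8/6) = 0.2877
Sum over inside zeros: 3.1248.
I(r) = log|p(0)| + (inside sum) = 5.1930 + 3.1248 = 8.3178.
Closed form (all zeros inside, monic): I(r) = n·log(r) = 4·log(8) = 8.3178. ✓

I(r) ≈ 8.3178.


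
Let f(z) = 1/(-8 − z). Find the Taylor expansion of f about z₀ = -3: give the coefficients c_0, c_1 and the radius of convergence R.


Let w = z − z₀, so z = z₀ + w.
Then -8 − z = -8 − (z₀ + w) = (-8 − z₀) − w = -5 − w.
f(z) = 1/(-5 − w) = (1/(-5)) · 1/(1 − w/(-5)) = Σ_{n≥0} w^n / (-5)^(n+1).
So c_n = 1/(-5)^(n+1):
  c_0 = 1/(-5)^1 = -1/5.
  c_1 = 1/(-5)^2 = 1/25.
The series is valid for |w/d| < 1, i.e. |z − z₀| < |d|.
Radius of convergence: R = |-8 − z₀| = |-5| = 5 (distance from z₀ to the singularity z = -8).

c_0 = -1/5, c_1 = 1/25; R = 5.


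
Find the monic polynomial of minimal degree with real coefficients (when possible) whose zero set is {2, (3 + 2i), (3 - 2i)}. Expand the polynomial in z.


The polynomial is p(z) = ∏_{α ∈ S} (z − α), where S = {2, (3 + 2i), (3 - 2i)}.
Expanding the product yields: p(z) = z^3 -8·z^2 + 25·z -26.
Note conjugate pairs combine to real quadratics: (z − (3+2i))(z − (3−2i)) = z² − 6z + 13.
The resulting polynomial has degree 3 and real coefficients as required.

p(z) = z^3 -8·z^2 + 25·z -26.


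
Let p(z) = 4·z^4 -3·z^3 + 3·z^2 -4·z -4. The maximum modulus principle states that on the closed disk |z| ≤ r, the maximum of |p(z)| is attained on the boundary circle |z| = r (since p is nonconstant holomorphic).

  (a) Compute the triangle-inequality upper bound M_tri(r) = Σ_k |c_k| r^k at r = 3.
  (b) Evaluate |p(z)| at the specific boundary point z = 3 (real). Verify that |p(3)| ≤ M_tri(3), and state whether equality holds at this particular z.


Coefficients: c_0 = -4, c_1 = -4, c_2 = 3, c_3 = -3, c_4 = 4. Radius r = 3.
Part (a). Triangle bound: M_tri(r) = Σ_k |c_k| r^k
  = |-4|·3^0 + |-4|·3^1 + |3|·3^2 + |-3|·3^3 + |4|·3^4
  = 4 + 12 + 27 + 81 + 324 = 448.
This bounds M(r) := max_{|z|=r} |p(z)| from above; equality holds iff all terms c_k z^k can be made to align in phase at a single z on |z|=r.
Part (b). At z = 3 (real, on the circle |z| = r):
  p(3) = (-4)·3^0 + (-4)·3^1 + (3)·3^2 + (-3)·3^3 + (4)·3^4 = 254.
  |p(3)| = 254.
Check: |p(3)| = 254 ≤ 448 = M_tri(3). ✓ Equality does not hold at z = 3 (the coefficients have mixed signs, so the terms do not all align in phase there).

M_tri(3) = 448; |p(3)| = 254; equality at z=3: no.


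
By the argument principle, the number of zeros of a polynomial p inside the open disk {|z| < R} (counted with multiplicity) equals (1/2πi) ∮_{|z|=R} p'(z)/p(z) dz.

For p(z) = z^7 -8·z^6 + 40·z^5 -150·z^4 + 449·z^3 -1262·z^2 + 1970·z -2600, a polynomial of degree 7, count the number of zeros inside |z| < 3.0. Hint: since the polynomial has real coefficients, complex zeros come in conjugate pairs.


The zeros of p are: (-1 + 3i), (-1 - 3i), (1 + 2i), (1 - 2i), (2 + 3i), (2 - 3i), 4.
Their magnitudes are: 3.162, 3.162, 2.236, 2.236, 3.606, 3.606, 4.
Zeros with |z| < R = 3.0: (1 + 2i), (1 - 2i).
Count = 2.
By the argument principle, (1/2πi) ∮_{|z|=R} p'(z)/p(z) dz equals exactly this count.

Number of zeros inside |z| < 3.0: 2.


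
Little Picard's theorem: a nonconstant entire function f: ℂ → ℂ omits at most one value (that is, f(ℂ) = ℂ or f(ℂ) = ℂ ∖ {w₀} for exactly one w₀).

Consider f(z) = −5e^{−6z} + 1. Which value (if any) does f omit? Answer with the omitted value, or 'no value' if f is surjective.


Little Picard bounds the complement of f(ℂ) to at most one point.
e^{−6z} is never zero on ℂ, so -5·e^{−6z} takes every value in ℂ ∖ {0}. Adding 1 shifts the range to ℂ ∖ {1}. Thus f omits exactly the value 1.

Omitted value: 1.


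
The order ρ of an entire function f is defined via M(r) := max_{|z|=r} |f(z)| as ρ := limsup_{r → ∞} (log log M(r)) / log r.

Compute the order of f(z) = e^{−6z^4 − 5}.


|e^{−6z^4 − 5}| = e^{Re(-6·z^4) + -5} ≤ e^{6|z|^4 + -5} = e^{6r^4 + -5} on |z| = r, so ρ ≤ 4. Choosing z on |z|=r so that -6·z^4 is real positive (always possible by picking arg z appropriately) gives |f(z)| = e^{6r^4 + -5}, matching the bound. The additive constant -5 does not affect log log M(r) ~ 4·log r. Hence ρ = 4.
Therefore ρ = 4.

Order ρ = 4.


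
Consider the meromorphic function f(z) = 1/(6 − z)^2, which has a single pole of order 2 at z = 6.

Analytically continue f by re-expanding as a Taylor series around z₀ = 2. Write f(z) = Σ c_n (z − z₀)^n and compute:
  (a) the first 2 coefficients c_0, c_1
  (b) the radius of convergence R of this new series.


Let w = z − z₀, so z = z₀ + w.
Then 6 − z = 6 − (z₀ + w) = (6 − z₀) − w = 4 − w.
f(z) = 1/(4 − w)^2 = (1/(4)^2) · (1 − w/(4))^{−2}.
By the binomial series (1−u)^{−2} = Σ_{n≥0} C(n+1, 1) u^n for |u|<1, with u = w/(4):
  c_n = C(n+1, 1) / (4)^(n+2).
  c_0 = 1/(4)^2 = 1/16.
  c_1 = 2/(4)^3 = 1/32.
The series is valid for |w/d| < 1, i.e. |z − z₀| < |d|.
Radius of convergence: R = |6 − z₀| = |4| = 4 (distance from z₀ to the singularity z = 6).

c_0 = 1/16, c_1 = 1/32; R = 4.


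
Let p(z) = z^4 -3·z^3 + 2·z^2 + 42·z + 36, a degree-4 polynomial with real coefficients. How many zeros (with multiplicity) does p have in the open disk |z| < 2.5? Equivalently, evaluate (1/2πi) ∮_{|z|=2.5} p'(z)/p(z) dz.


The zeros of p are: (3 + 3i), (3 - 3i), -2, -1.
Their magnitudes are: 4.243, 4.243, 2, 1.
Zeros with |z| < R = 2.5: -2, -1.
Count = 2.
By the argument principle, (1/2πi) ∮_{|z|=R} p'(z)/p(z) dz equals exactly this count.

Number of zeros inside |z| < 2.5: 2.


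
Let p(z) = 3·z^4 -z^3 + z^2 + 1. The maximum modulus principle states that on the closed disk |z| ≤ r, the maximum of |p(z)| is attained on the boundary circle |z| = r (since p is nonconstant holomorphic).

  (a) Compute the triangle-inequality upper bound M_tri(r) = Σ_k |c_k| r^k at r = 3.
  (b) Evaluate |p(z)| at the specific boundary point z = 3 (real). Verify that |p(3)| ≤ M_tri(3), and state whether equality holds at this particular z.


Coefficients: c_0 = 1, c_1 = 0, c_2 = 1, c_3 = -1, c_4 = 3. Radius r = 3.
Part (a). Triangle bound: M_tri(r) = Σ_k |c_k| r^k
  = |1|·3^0 + |0|·3^1 + |1|·3^2 + |-1|·3^3 + |3|·3^4
  = 1 + 0 + 9 + 27 + 243 = 280.
This bounds M(r) := max_{|z|=r} |p(z)| from above; equality holds iff all terms c_k z^k can be made to align in phase at a single z on |z|=r.
Part (b). At z = 3 (real, on the circle |z| = r):
  p(3) = (1)·3^0 + (0)·3^1 + (1)·3^2 + (-1)·3^3 + (3)·3^4 = 226.
  |p(3)| = 226.
Check: |p(3)| = 226 ≤ 280 = M_tri(3). ✓ Equality does not hold at z = 3 (the coefficients have mixed signs, so the terms do not all align in phase there).

M_tri(3) = 280; |p(3)| = 226; equality at z=3: no.


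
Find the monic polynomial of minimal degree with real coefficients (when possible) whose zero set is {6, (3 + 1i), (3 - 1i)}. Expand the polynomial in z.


The polynomial is p(z) = ∏_{α ∈ S} (z − α), where S = {6, (3 + 1i), (3 - 1i)}.
Expanding the product yields: p(z) = z^3 -12·z^2 + 46·z -60.
Note conjugate pairs combine to real quadratics: (z − (3+1i))(z − (3−1i)) = z² − 6z + 10.
The resulting polynomial has degree 3 and real coefficients as required.

p(z) = z^3 -12·z^2 + 46·z -60.


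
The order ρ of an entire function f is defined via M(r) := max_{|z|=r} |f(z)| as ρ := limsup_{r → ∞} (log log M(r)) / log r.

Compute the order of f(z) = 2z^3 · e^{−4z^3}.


M(r) = max_{|z|=r} |2|·|z|^3·|e^{−4z^3}| = 2·r^3 · e^{4r^3} (the factors attain their maxima compatibly on |z|=r). Then log M(r) = log 2 + 3·log r + 4r^3, dominated by the last term, so log log M(r) ~ 3·log r. The polynomial factor 2z^3 contributes only a log r term and does not affect the order. ρ = 3.
Therefore ρ = 3.

Order ρ = 3.


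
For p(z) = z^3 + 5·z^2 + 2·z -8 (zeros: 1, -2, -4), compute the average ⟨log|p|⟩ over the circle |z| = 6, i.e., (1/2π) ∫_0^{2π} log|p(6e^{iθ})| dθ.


Zeros: -4, -2, 1; r = 6.
Inside |z| < r: -4, -2, 1. Outside (|z| ≥ r): ∅.
p(0) = -8, so log|p(0)| = log(8) = 2.0794.
Apply Jensen: I(r) = log|p(0)| + Σ_k log(r/|z_k|), summed over zeros inside |z| < r.
  log(r/|z_k|) for z_k = 1: log(6/1) = 1.7918
  log(r/|z_k|) for z_k = -2: log(6/2) = 1.0986
  log(r/|z_k|) for z_k = -4: log(6/4) = 0.4055
Sum over inside zeros: 3.2958.
I(r) = log|p(0)| + (inside sum) = 2.0794 + 3.2958 = 5.3753.
Closed form (all zeros inside, monic): I(r) = n·log(r) = 3·log(6) = 5.3753. ✓

I(r) ≈ 5.3753.
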